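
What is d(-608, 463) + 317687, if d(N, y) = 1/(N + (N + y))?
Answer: 239218310/753 ≈ 3.1769e+5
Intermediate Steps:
d(N, y) = 1/(y + 2*N)
d(-608, 463) + 317687 = 1/(463 + 2*(-608)) + 317687 = 1/(463 - 1216) + 317687 = 1/(-753) + 317687 = -1/753 + 317687 = 239218310/753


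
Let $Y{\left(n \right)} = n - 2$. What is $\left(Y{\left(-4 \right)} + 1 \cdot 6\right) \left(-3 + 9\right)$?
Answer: $0$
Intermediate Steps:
$Y{\left(n \right)} = -2 + n$
$\left(Y{\left(-4 \right)} + 1 \cdot 6\right) \left(-3 + 9\right) = \left(\left(-2 - 4\right) + 1 \cdot 6\right) \left(-3 + 9\right) = \left(-6 + 6\right) 6 = 0 \cdot 6 = 0$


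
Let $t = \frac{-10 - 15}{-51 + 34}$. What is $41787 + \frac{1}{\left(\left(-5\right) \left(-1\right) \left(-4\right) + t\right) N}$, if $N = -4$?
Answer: $\frac{52651637}{1260} \approx 41787.0$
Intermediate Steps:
$t = \frac{25}{17}$ ($t = - \frac{25}{-17} = \left(-25\right) \left(- \frac{1}{17}\right) = \frac{25}{17} \approx 1.4706$)
$41787 + \frac{1}{\left(\left(-5\right) \left(-1\right) \left(-4\right) + t\right) N} = 41787 + \frac{1}{\left(\left(-5\right) \left(-1\right) \left(-4\right) + \frac{25}{17}\right) \left(-4\right)} = 41787 + \frac{1}{\left(5 \left(-4\right) + \frac{25}{17}\right) \left(-4\right)} = 41787 + \frac{1}{\left(-20 + \frac{25}{17}\right) \left(-4\right)} = 41787 + \frac{1}{\left(- \frac{315}{17}\right) \left(-4\right)} = 41787 + \frac{1}{\frac{1260}{17}} = 41787 + \frac{17}{1260} = \frac{52651637}{1260}$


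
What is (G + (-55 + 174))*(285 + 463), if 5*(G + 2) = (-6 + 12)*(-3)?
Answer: 424116/5 ≈ 84823.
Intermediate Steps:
G = -28/5 (G = -2 + ((-6 + 12)*(-3))/5 = -2 + (6*(-3))/5 = -2 + (⅕)*(-18) = -2 - 18/5 = -28/5 ≈ -5.6000)
(G + (-55 + 174))*(285 + 463) = (-28/5 + (-55 + 174))*(285 + 463) = (-28/5 + 119)*748 = (567/5)*748 = 424116/5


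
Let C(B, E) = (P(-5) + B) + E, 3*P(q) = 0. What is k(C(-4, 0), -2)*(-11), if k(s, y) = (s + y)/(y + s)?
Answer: -11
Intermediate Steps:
P(q) = 0 (P(q) = (⅓)*0 = 0)
C(B, E) = B + E (C(B, E) = (0 + B) + E = B + E)
k(s, y) = 1 (k(s, y) = (s + y)/(s + y) = 1)
k(C(-4, 0), -2)*(-11) = 1*(-11) = -11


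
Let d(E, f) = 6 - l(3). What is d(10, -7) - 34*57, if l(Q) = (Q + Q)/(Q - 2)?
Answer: -1938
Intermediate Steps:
l(Q) = 2*Q/(-2 + Q) (l(Q) = (2*Q)/(-2 + Q) = 2*Q/(-2 + Q))
d(E, f) = 0 (d(E, f) = 6 - 2*3/(-2 + 3) = 6 - 2*3/1 = 6 - 2*3 = 6 - 1*6 = 6 - 6 = 0)
d(10, -7) - 34*57 = 0 - 34*57 = 0 - 1938 = -1938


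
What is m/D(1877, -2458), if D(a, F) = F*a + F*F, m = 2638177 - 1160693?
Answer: 738742/714049 ≈ 1.0346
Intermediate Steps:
m = 1477484
D(a, F) = F² + F*a (D(a, F) = F*a + F² = F² + F*a)
m/D(1877, -2458) = 1477484/((-2458*(-2458 + 1877))) = 1477484/((-2458*(-581))) = 1477484/1428098 = 1477484*(1/1428098) = 738742/714049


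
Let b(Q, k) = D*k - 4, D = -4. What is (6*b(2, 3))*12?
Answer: -1152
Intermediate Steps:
b(Q, k) = -4 - 4*k (b(Q, k) = -4*k - 4 = -4 - 4*k)
(6*b(2, 3))*12 = (6*(-4 - 4*3))*12 = (6*(-4 - 12))*12 = (6*(-16))*12 = -96*12 = -1152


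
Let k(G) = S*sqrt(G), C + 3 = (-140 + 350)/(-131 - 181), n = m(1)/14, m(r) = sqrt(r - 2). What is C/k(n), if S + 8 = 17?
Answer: 191*sqrt(14)*I**(3/2)/468 ≈ -1.0798 + 1.0798*I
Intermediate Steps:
S = 9 (S = -8 + 17 = 9)
m(r) = sqrt(-2 + r)
n = I/14 (n = sqrt(-2 + 1)/14 = sqrt(-1)*(1/14) = I*(1/14) = I/14 ≈ 0.071429*I)
C = -191/52 (C = -3 + (-140 + 350)/(-131 - 181) = -3 + 210/(-312) = -3 + 210*(-1/312) = -3 - 35/52 = -191/52 ≈ -3.6731)
k(G) = 9*sqrt(G)
C/k(n) = -191*(-sqrt(14)*I**(3/2)/9)/52 = -(-191)*sqrt(14)*I**(3/2)/468 = 191*sqrt(14)*I**(3/2)/468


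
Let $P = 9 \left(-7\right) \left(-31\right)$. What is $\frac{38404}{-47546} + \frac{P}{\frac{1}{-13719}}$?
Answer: $- \frac{636954929213}{23773} \approx -2.6793 \cdot 10^{7}$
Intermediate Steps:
$P = 1953$ ($P = \left(-63\right) \left(-31\right) = 1953$)
$\frac{38404}{-47546} + \frac{P}{\frac{1}{-13719}} = \frac{38404}{-47546} + \frac{1953}{\frac{1}{-13719}} = 38404 \left(- \frac{1}{47546}\right) + \frac{1953}{- \frac{1}{13719}} = - \frac{19202}{23773} + 1953 \left(-13719\right) = - \frac{19202}{23773} - 26793207 = - \frac{636954929213}{23773}$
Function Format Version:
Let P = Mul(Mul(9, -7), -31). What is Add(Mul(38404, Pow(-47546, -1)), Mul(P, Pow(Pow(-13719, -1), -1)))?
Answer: Rational(-636954929213, 23773) ≈ -2.6793e+7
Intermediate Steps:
P = 1953 (P = Mul(-63, -31) = 1953)
Add(Mul(38404, Pow(-47546, -1)), Mul(P, Pow(Pow(-13719, -1), -1))) = Add(Mul(38404, Pow(-47546, -1)), Mul(1953, Pow(Pow(-13719, -1), -1))) = Add(Mul(38404, Rational(-1, 47546)), Mul(1953, Pow(Rational(-1, 13719), -1))) = Add(Rational(-19202, 23773), Mul(1953, -13719)) = Add(Rational(-19202, 23773), -26793207) = Rational(-636954929213, 23773)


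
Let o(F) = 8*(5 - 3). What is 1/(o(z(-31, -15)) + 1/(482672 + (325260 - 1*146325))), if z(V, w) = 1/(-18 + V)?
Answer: 661607/10585713 ≈ 0.062500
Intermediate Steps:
o(F) = 16 (o(F) = 8*2 = 16)
1/(o(z(-31, -15)) + 1/(482672 + (325260 - 1*146325))) = 1/(16 + 1/(482672 + (325260 - 1*146325))) = 1/(16 + 1/(482672 + (325260 - 146325))) = 1/(16 + 1/(482672 + 178935)) = 1/(16 + 1/661607) = 1/(10585713/661607) = 661607/10585713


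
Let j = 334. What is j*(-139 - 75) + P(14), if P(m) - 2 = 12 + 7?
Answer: -71455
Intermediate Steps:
P(m) = 21 (P(m) = 2 + (12 + 7) = 2 + 19 = 21)
j*(-139 - 75) + P(14) = 334*(-139 - 75) + 21 = 334*(-214) + 21 = -71476 + 21 = -71455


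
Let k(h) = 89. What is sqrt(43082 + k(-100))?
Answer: sqrt(43171) ≈ 207.78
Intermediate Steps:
sqrt(43082 + k(-100)) = sqrt(43082 + 89) = sqrt(43171)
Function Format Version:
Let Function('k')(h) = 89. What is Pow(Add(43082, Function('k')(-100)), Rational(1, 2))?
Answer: Pow(43171, Rational(1, 2)) ≈ 207.78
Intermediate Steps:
Pow(Add(43082, Function('k')(-100)), Rational(1, 2)) = Pow(Add(43082, 89), Rational(1, 2)) = Pow(43171, Rational(1, 2))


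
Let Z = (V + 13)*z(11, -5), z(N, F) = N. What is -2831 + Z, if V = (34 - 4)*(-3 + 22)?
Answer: 3582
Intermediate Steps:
V = 570 (V = 30*19 = 570)
Z = 6413 (Z = (570 + 13)*11 = 583*11 = 6413)
-2831 + Z = -2831 + 6413 = 3582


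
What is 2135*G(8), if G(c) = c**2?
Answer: 136640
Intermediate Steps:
2135*G(8) = 2135*8**2 = 2135*64 = 136640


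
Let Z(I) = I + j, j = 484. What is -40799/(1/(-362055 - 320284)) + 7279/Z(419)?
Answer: 25138390228762/903 ≈ 2.7839e+10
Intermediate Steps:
Z(I) = 484 + I (Z(I) = I + 484 = 484 + I)
-40799/(1/(-362055 - 320284)) + 7279/Z(419) = -40799/(1/(-362055 - 320284)) + 7279/(484 + 419) = -40799/(1/(-682339)) + 7279/903 = -40799/(-1/682339) + 7279*(1/903) = -40799*(-682339) + 7279/903 = 27838748861 + 7279/903 = 25138390228762/903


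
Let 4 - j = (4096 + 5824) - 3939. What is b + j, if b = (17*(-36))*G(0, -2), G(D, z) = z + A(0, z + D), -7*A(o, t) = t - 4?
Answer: -36943/7 ≈ -5277.6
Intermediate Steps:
A(o, t) = 4/7 - t/7 (A(o, t) = -(t - 4)/7 = -(-4 + t)/7 = 4/7 - t/7)
j = -5977 (j = 4 - ((4096 + 5824) - 3939) = 4 - (9920 - 3939) = 4 - 1*5981 = 4 - 5981 = -5977)
G(D, z) = 4/7 - D/7 + 6*z/7 (G(D, z) = z + (4/7 - (z + D)/7) = z + (4/7 - (D + z)/7) = z + (4/7 + (-D/7 - z/7)) = z + (4/7 - D/7 - z/7) = 4/7 - D/7 + 6*z/7)
b = 4896/7 (b = (17*(-36))*(4/7 - ⅐*0 + (6/7)*(-2)) = -612*(4/7 + 0 - 12/7) = -612*(-8/7) = 4896/7 ≈ 699.43)
b + j = 4896/7 - 5977 = -36943/7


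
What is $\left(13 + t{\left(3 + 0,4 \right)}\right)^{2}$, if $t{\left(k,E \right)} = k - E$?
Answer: $144$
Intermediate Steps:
$\left(13 + t{\left(3 + 0,4 \right)}\right)^{2} = \left(13 + \left(\left(3 + 0\right) - 4\right)\right)^{2} = \left(13 + \left(3 - 4\right)\right)^{2} = \left(13 - 1\right)^{2} = 12^{2} = 144$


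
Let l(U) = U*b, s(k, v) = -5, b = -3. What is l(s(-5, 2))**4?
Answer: 50625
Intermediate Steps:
l(U) = -3*U (l(U) = U*(-3) = -3*U)
l(s(-5, 2))**4 = (-3*(-5))**4 = 15**4 = 50625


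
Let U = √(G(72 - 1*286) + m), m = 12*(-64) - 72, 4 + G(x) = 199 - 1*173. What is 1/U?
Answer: -I*√818/818 ≈ -0.034964*I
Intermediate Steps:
G(x) = 22 (G(x) = -4 + (199 - 1*173) = -4 + (199 - 173) = -4 + 26 = 22)
m = -840 (m = -768 - 72 = -840)
U = I*√818 (U = √(22 - 840) = √(-818) = I*√818 ≈ 28.601*I)
1/U = 1/(I*√818) = -I*√818/818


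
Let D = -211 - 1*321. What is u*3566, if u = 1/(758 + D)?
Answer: 1783/113 ≈ 15.779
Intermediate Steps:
D = -532 (D = -211 - 321 = -532)
u = 1/226 (u = 1/(758 - 532) = 1/226 ≈ 0.0044248)
u*3566 = (1/226)*3566 = 1783/113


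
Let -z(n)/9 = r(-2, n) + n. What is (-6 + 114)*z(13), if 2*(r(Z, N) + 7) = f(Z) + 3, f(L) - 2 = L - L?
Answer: -8262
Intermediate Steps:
f(L) = 2 (f(L) = 2 + (L - L) = 2 + 0 = 2)
r(Z, N) = -9/2 (r(Z, N) = -7 + (2 + 3)/2 = -7 + (1/2)*5 = -7 + 5/2 = -9/2)
z(n) = 81/2 - 9*n (z(n) = -9*(-9/2 + n) = 81/2 - 9*n)
(-6 + 114)*z(13) = (-6 + 114)*(81/2 - 9*13) = 108*(81/2 - 117) = 108*(-153/2) = -8262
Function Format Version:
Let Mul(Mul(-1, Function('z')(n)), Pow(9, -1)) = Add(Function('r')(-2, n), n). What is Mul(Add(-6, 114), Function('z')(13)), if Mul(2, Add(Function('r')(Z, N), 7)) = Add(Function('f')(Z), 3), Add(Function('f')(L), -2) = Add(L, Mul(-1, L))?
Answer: -8262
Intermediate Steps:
Function('f')(L) = 2 (Function('f')(L) = Add(2, Add(L, Mul(-1, L))) = Add(2, 0) = 2)
Function('r')(Z, N) = Rational(-9, 2) (Function('r')(Z, N) = Add(-7, Mul(Rational(1, 2), Add(2, 3))) = Add(-7, Mul(Rational(1, 2), 5)) = Add(-7, Rational(5, 2)) = Rational(-9, 2))
Function('z')(n) = Add(Rational(81, 2), Mul(-9, n)) (Function('z')(n) = Mul(-9, Add(Rational(-9, 2), n)) = Add(Rational(81, 2), Mul(-9, n)))
Mul(Add(-6, 114), Function('z')(13)) = Mul(Add(-6, 114), Add(Rational(81, 2), Mul(-9, 13))) = Mul(108, Add(Rational(81, 2), -117)) = Mul(108, Rational(-153, 2)) = -8262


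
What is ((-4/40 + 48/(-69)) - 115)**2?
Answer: 709316689/52900 ≈ 13409.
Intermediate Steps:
((-4/40 + 48/(-69)) - 115)**2 = ((-4*1/40 + 48*(-1/69)) - 115)**2 = ((-1/10 - 16/23) - 115)**2 = (-183/230 - 115)**2 = (-26633/230)**2 = 709316689/52900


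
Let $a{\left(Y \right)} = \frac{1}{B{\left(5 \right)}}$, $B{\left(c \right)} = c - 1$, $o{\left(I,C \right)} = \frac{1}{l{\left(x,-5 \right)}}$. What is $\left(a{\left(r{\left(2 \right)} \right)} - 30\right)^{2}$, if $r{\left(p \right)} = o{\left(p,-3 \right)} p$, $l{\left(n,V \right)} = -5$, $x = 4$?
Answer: $\frac{14161}{16} \approx 885.06$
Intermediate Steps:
$o{\left(I,C \right)} = - \frac{1}{5}$ ($o{\left(I,C \right)} = \frac{1}{-5} = - \frac{1}{5}$)
$B{\left(c \right)} = -1 + c$ ($B{\left(c \right)} = c - 1 = -1 + c$)
$r{\left(p \right)} = - \frac{p}{5}$
$a{\left(Y \right)} = \frac{1}{4}$ ($a{\left(Y \right)} = \frac{1}{-1 + 5} = \frac{1}{4}$)
$\left(a{\left(r{\left(2 \right)} \right)} - 30\right)^{2} = \left(\frac{1}{4} - 30\right)^{2} = \left(- \frac{119}{4}\right)^{2} = \frac{14161}{16}$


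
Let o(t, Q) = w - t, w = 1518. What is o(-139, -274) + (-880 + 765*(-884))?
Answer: -675483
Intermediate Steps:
o(t, Q) = 1518 - t
o(-139, -274) + (-880 + 765*(-884)) = (1518 - 1*(-139)) + (-880 + 765*(-884)) = (1518 + 139) + (-880 - 676260) = 1657 - 677140 = -675483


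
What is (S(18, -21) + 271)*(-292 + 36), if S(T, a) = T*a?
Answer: 27392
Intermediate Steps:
(S(18, -21) + 271)*(-292 + 36) = (18*(-21) + 271)*(-292 + 36) = (-378 + 271)*(-256) = -107*(-256) = 27392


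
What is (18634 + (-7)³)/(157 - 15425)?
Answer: -18291/15268 ≈ -1.1980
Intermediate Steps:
(18634 + (-7)³)/(157 - 15425) = (18634 - 343)/(-15268) = 18291*(-1/15268) = -18291/15268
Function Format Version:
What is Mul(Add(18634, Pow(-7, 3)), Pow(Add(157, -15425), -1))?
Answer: Rational(-18291, 15268) ≈ -1.1980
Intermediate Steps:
Mul(Add(18634, Pow(-7, 3)), Pow(Add(157, -15425), -1)) = Mul(Add(18634, -343), Pow(-15268, -1)) = Mul(18291, Rational(-1, 15268)) = Rational(-18291, 15268)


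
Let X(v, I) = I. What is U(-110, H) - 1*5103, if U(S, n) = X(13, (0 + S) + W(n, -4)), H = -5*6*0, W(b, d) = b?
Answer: -5213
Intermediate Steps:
H = 0 (H = -30*0 = 0)
U(S, n) = S + n (U(S, n) = (0 + S) + n = S + n)
U(-110, H) - 1*5103 = (-110 + 0) - 1*5103 = -110 - 5103 = -5213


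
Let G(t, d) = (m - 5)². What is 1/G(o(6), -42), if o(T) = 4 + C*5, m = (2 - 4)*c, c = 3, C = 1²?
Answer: 1/121 ≈ 0.0082645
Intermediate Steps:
C = 1
m = -6 (m = (2 - 4)*3 = -2*3 = -6)
o(T) = 9 (o(T) = 4 + 1*5 = 4 + 5 = 9)
G(t, d) = 121 (G(t, d) = (-6 - 5)² = (-11)² = 121)
1/G(o(6), -42) = 1/121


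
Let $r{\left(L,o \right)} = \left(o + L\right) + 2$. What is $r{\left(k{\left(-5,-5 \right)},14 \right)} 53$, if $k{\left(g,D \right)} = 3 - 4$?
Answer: $795$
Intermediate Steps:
$k{\left(g,D \right)} = -1$ ($k{\left(g,D \right)} = 3 - 4 = -1$)
$r{\left(L,o \right)} = 2 + L + o$ ($r{\left(L,o \right)} = \left(L + o\right) + 2 = 2 + L + o$)
$r{\left(k{\left(-5,-5 \right)},14 \right)} 53 = \left(2 - 1 + 14\right) 53 = 15 \cdot 53 = 795$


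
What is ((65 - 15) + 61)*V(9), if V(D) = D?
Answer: 999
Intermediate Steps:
((65 - 15) + 61)*V(9) = ((65 - 15) + 61)*9 = (50 + 61)*9 = 111*9 = 999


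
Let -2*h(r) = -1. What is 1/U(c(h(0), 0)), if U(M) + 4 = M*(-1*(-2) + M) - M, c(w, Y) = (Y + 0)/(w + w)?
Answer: -¼ ≈ -0.25000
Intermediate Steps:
h(r) = ½ (h(r) = -½*(-1) = ½)
c(w, Y) = Y/(2*w) (c(w, Y) = Y/((2*w)) = Y*(1/(2*w)) = Y/(2*w))
U(M) = -4 - M + M*(2 + M) (U(M) = -4 + (M*(-1*(-2) + M) - M) = -4 + (M*(2 + M) - M) = -4 + (-M + M*(2 + M)) = -4 - M + M*(2 + M))
1/U(c(h(0), 0)) = 1/(-4 + (½)*0/(½) + ((½)*0/(½))²) = 1/(-4 + (½)*0*2 + ((½)*0*2)²) = 1/(-4 + 0 + 0²) = 1/(-4 + 0 + 0) = 1/(-4) = -¼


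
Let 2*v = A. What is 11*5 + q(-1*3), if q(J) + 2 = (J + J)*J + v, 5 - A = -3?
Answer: 75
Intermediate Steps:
A = 8 (A = 5 - 1*(-3) = 5 + 3 = 8)
v = 4 (v = (½)*8 = 4)
q(J) = 2 + 2*J² (q(J) = -2 + ((J + J)*J + 4) = -2 + ((2*J)*J + 4) = -2 + (2*J² + 4) = -2 + (4 + 2*J²) = 2 + 2*J²)
11*5 + q(-1*3) = 11*5 + (2 + 2*(-1*3)²) = 55 + (2 + 2*(-3)²) = 55 + (2 + 2*9) = 55 + (2 + 18) = 55 + 20 = 75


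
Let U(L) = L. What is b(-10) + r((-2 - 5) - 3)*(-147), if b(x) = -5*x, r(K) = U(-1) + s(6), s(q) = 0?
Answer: 197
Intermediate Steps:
r(K) = -1 (r(K) = -1 + 0 = -1)
b(-10) + r((-2 - 5) - 3)*(-147) = -5*(-10) - 1*(-147) = 50 + 147 = 197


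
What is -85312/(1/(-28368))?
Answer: 2420130816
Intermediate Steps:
-85312/(1/(-28368)) = -85312/(-1/28368) = -85312*(-28368) = 2420130816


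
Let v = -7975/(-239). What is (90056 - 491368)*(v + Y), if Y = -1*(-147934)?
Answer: -14192078231712/239 ≈ -5.9381e+10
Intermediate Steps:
v = 7975/239 (v = -7975*(-1)/239 = -5*(-1595/239) = 7975/239 ≈ 33.368)
Y = 147934
(90056 - 491368)*(v + Y) = (90056 - 491368)*(7975/239 + 147934) = -401312*35364201/239 = -14192078231712/239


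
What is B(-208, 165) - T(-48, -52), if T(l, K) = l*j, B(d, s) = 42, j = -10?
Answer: -438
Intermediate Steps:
T(l, K) = -10*l (T(l, K) = l*(-10) = -10*l)
B(-208, 165) - T(-48, -52) = 42 - (-10)*(-48) = 42 - 1*480 = 42 - 480 = -438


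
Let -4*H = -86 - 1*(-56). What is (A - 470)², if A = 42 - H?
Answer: 758641/4 ≈ 1.8966e+5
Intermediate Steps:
H = 15/2 (H = -(-86 - 1*(-56))/4 = -(-86 + 56)/4 = -¼*(-30) = 15/2 ≈ 7.5000)
A = 69/2 (A = 42 - 1*15/2 = 42 - 15/2 = 69/2 ≈ 34.500)
(A - 470)² = (69/2 - 470)² = (-871/2)² = 758641/4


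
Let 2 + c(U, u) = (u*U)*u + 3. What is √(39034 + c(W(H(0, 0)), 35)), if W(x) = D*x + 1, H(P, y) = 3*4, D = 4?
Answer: 2*√24765 ≈ 314.74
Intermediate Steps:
H(P, y) = 12
W(x) = 1 + 4*x (W(x) = 4*x + 1 = 1 + 4*x)
c(U, u) = 1 + U*u² (c(U, u) = -2 + ((u*U)*u + 3) = -2 + ((U*u)*u + 3) = -2 + (U*u² + 3) = -2 + (3 + U*u²) = 1 + U*u²)
√(39034 + c(W(H(0, 0)), 35)) = √(39034 + (1 + (1 + 4*12)*35²)) = √(39034 + (1 + (1 + 48)*1225)) = √(39034 + (1 + 49*1225)) = √(39034 + (1 + 60025)) = √(39034 + 60026) = √99060 = 2*√24765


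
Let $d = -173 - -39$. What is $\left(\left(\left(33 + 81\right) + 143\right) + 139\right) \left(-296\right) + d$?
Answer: $-117350$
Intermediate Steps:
$d = -134$ ($d = -173 + 39 = -134$)
$\left(\left(\left(33 + 81\right) + 143\right) + 139\right) \left(-296\right) + d = \left(\left(\left(33 + 81\right) + 143\right) + 139\right) \left(-296\right) - 134 = \left(\left(114 + 143\right) + 139\right) \left(-296\right) - 134 = \left(257 + 139\right) \left(-296\right) - 134 = 396 \left(-296\right) - 134 = -117216 - 134 = -117350$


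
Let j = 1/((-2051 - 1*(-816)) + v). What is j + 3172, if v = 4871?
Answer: 11533393/3636 ≈ 3172.0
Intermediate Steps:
j = 1/3636 (j = 1/((-2051 - 1*(-816)) + 4871) = 1/((-2051 + 816) + 4871) = 1/(-1235 + 4871) = 1/3636 ≈ 0.00027503)
j + 3172 = 1/3636 + 3172 = 11533393/3636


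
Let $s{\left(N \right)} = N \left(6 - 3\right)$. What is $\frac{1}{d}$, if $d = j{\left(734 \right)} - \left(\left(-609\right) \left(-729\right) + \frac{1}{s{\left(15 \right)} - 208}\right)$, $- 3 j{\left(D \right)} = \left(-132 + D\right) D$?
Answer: $- \frac{489}{289121410} \approx -1.6913 \cdot 10^{-6}$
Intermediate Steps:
$j{\left(D \right)} = - \frac{D \left(-132 + D\right)}{3}$ ($j{\left(D \right)} = - \frac{\left(-132 + D\right) D}{3} = - \frac{D \left(-132 + D\right)}{3}$)
$s{\left(N \right)} = 3 N$ ($s{\left(N \right)} = N 3 = 3 N$)
$d = - \frac{289121410}{489}$ ($d = \frac{1}{3} \cdot 734 \left(132 - 734\right) - \left(\left(-609\right) \left(-729\right) + \frac{1}{3 \cdot 15 - 208}\right) = \frac{1}{3} \cdot 734 \left(132 - 734\right) - \left(443961 + \frac{1}{45 - 208}\right) = \frac{1}{3} \cdot 734 \left(-602\right) - \left(443961 + \frac{1}{-163}\right) = - \frac{441868}{3} - \left(443961 - \frac{1}{163}\right) = - \frac{441868}{3} - \frac{72365642}{163} = - \frac{289121410}{489} \approx -5.9125 \cdot 10^{5}$)
$\frac{1}{d} = \frac{1}{- \frac{289121410}{489}} = - \frac{489}{289121410}$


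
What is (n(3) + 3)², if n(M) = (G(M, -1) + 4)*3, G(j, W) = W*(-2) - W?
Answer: 576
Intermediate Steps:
G(j, W) = -3*W (G(j, W) = -2*W - W = -3*W)
n(M) = 21 (n(M) = (-3*(-1) + 4)*3 = (3 + 4)*3 = 7*3 = 21)
(n(3) + 3)² = (21 + 3)² = 24² = 576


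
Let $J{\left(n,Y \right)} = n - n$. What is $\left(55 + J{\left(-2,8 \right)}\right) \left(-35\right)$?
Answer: $-1925$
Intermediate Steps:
$J{\left(n,Y \right)} = 0$
$\left(55 + J{\left(-2,8 \right)}\right) \left(-35\right) = \left(55 + 0\right) \left(-35\right) = 55 \left(-35\right) = -1925$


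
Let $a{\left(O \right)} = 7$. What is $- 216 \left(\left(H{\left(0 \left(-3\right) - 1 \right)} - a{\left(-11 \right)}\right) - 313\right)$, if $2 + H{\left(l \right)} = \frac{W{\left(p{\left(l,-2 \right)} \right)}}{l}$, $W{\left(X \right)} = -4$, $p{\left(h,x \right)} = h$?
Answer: $68688$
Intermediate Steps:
$H{\left(l \right)} = -2 - \frac{4}{l}$
$- 216 \left(\left(H{\left(0 \left(-3\right) - 1 \right)} - a{\left(-11 \right)}\right) - 313\right) = - 216 \left(\left(\left(-2 - \frac{4}{0 \left(-3\right) - 1}\right) - 7\right) - 313\right) = - 216 \left(\left(\left(-2 - \frac{4}{0 - 1}\right) - 7\right) - 313\right) = - 216 \left(\left(\left(-2 - \frac{4}{-1}\right) - 7\right) - 313\right) = - 216 \left(\left(\left(-2 - -4\right) - 7\right) - 313\right) = - 216 \left(\left(\left(-2 + 4\right) - 7\right) - 313\right) = - 216 \left(\left(2 - 7\right) - 313\right) = - 216 \left(-5 - 313\right) = \left(-216\right) \left(-318\right) = 68688$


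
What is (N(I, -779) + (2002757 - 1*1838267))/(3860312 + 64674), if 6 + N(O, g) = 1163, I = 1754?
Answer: 165647/3924986 ≈ 0.042203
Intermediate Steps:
N(O, g) = 1157 (N(O, g) = -6 + 1163 = 1157)
(N(I, -779) + (2002757 - 1*1838267))/(3860312 + 64674) = (1157 + (2002757 - 1*1838267))/(3860312 + 64674) = (1157 + (2002757 - 1838267))/3924986 = (1157 + 164490)*(1/3924986) = 165647*(1/3924986) = 165647/3924986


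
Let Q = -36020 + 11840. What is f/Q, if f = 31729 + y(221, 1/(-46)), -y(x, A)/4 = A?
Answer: -729769/556140 ≈ -1.3122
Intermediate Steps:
y(x, A) = -4*A
Q = -24180
f = 729769/23 (f = 31729 - 4/(-46) = 31729 - 4*(-1/46) = 31729 + 2/23 = 729769/23 ≈ 31729.)
f/Q = (729769/23)/(-24180) = (729769/23)*(-1/24180) = -729769/556140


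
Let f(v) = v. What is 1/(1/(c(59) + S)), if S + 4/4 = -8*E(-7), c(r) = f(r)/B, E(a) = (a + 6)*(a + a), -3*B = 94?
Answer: -10799/94 ≈ -114.88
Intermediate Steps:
B = -94/3 (B = -⅓*94 = -94/3 ≈ -31.333)
E(a) = 2*a*(6 + a) (E(a) = (6 + a)*(2*a) = 2*a*(6 + a))
c(r) = -3*r/94 (c(r) = r/(-94/3) = r*(-3/94) = -3*r/94)
S = -113 (S = -1 - 16*(-7)*(6 - 7) = -1 - 16*(-7)*(-1) = -1 - 8*14 = -1 - 112 = -113)
1/(1/(c(59) + S)) = 1/(1/(-3/94*59 - 113)) = 1/(1/(-177/94 - 113)) = 1/(1/(-10799/94)) = 1/(-94/10799) = -10799/94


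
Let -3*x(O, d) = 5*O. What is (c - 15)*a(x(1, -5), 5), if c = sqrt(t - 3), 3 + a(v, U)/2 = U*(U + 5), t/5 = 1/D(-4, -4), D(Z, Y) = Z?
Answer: -1410 + 47*I*sqrt(17) ≈ -1410.0 + 193.79*I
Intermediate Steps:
t = -5/4 (t = 5*(1/(-4)) = 5*(1*(-1/4)) = 5*(-1/4) = -5/4 ≈ -1.2500)
x(O, d) = -5*O/3
a(v, U) = -6 + 2*U*(5 + U) (a(v, U) = -6 + 2*(U*(U + 5)) = -6 + 2*(U*(5 + U)) = -6 + 2*U*(5 + U))
c = I*sqrt(17)/2 (c = sqrt(-5/4 - 3) = sqrt(-17/4) = I*sqrt(17)/2 ≈ 2.0616*I)
(c - 15)*a(x(1, -5), 5) = (I*sqrt(17)/2 - 15)*(-6 + 2*5**2 + 10*5) = (-15 + I*sqrt(17)/2)*(-6 + 2*25 + 50) = (-15 + I*sqrt(17)/2)*(-6 + 50 + 50) = (-15 + I*sqrt(17)/2)*94 = -1410 + 47*I*sqrt(17)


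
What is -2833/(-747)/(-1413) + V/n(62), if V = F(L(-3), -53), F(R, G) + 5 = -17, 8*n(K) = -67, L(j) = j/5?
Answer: 185580125/70719237 ≈ 2.6242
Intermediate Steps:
L(j) = j/5 (L(j) = j*(⅕) = j/5)
n(K) = -67/8 (n(K) = (⅛)*(-67) = -67/8)
F(R, G) = -22 (F(R, G) = -5 - 17 = -22)
V = -22
-2833/(-747)/(-1413) + V/n(62) = -2833/(-747)/(-1413) - 22/(-67/8) = -2833*(-1/747)*(-1/1413) - 22*(-8/67) = (2833/747)*(-1/1413) + 176/67 = -2833/1055511 + 176/67 = 185580125/70719237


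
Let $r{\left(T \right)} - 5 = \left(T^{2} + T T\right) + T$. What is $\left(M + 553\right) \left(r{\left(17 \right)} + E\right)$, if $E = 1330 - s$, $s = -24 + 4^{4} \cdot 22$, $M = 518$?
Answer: $-3939138$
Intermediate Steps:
$r{\left(T \right)} = 5 + T + 2 T^{2}$ ($r{\left(T \right)} = 5 + \left(\left(T^{2} + T T\right) + T\right) = 5 + \left(\left(T^{2} + T^{2}\right) + T\right) = 5 + \left(2 T^{2} + T\right) = 5 + \left(T + 2 T^{2}\right) = 5 + T + 2 T^{2}$)
$s = 5608$ ($s = -24 + 256 \cdot 22 = -24 + 5632 = 5608$)
$E = -4278$ ($E = 1330 - 5608 = -4278$)
$\left(M + 553\right) \left(r{\left(17 \right)} + E\right) = \left(518 + 553\right) \left(\left(5 + 17 + 2 \cdot 17^{2}\right) - 4278\right) = 1071 \left(\left(5 + 17 + 2 \cdot 289\right) - 4278\right) = 1071 \left(\left(5 + 17 + 578\right) - 4278\right) = 1071 \left(600 - 4278\right) = 1071 \left(-3678\right) = -3939138$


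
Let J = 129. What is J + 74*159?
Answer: 11895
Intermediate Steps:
J + 74*159 = 129 + 74*159 = 129 + 11766 = 11895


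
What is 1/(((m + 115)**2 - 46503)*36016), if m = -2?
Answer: -1/1214963744 ≈ -8.2307e-10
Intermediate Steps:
1/(((m + 115)**2 - 46503)*36016) = 1/((-2 + 115)**2 - 46503*36016) = (1/36016)/(113**2 - 46503) = (1/36016)/(12769 - 46503) = (1/36016)/(-33734) = -1/33734*1/36016 = -1/1214963744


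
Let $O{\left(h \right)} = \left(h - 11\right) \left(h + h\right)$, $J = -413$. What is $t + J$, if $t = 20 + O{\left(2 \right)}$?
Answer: $-429$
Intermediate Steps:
$O{\left(h \right)} = 2 h \left(-11 + h\right)$ ($O{\left(h \right)} = \left(-11 + h\right) 2 h = 2 h \left(-11 + h\right)$)
$t = -16$ ($t = 20 + 2 \cdot 2 \left(-11 + 2\right) = 20 + 2 \cdot 2 \left(-9\right) = 20 - 36 = -16$)
$t + J = -16 - 413 = -429$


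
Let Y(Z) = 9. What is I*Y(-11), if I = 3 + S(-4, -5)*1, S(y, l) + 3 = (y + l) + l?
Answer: -126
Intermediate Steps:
S(y, l) = -3 + y + 2*l (S(y, l) = -3 + ((y + l) + l) = -3 + ((l + y) + l) = -3 + (y + 2*l) = -3 + y + 2*l)
I = -14 (I = 3 + (-3 - 4 + 2*(-5))*1 = 3 + (-3 - 4 - 10)*1 = 3 - 17*1 = 3 - 17 = -14)
I*Y(-11) = -14*9 = -126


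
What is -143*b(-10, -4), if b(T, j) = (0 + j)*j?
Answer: -2288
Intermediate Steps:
b(T, j) = j² (b(T, j) = j*j = j²)
-143*b(-10, -4) = -143*(-4)² = -143*16 = -2288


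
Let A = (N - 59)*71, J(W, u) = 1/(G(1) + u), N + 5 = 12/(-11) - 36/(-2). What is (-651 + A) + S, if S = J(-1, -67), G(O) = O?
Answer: -263635/66 ≈ -3994.5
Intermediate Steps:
N = 131/11 (N = -5 + (12/(-11) - 36/(-2)) = -5 + (12*(-1/11) - 36*(-½)) = -5 + (-12/11 + 18) = -5 + 186/11 = 131/11 ≈ 11.909)
J(W, u) = 1/(1 + u)
S = -1/66 (S = 1/(1 - 67) = 1/(-66) = -1/66 ≈ -0.015152)
A = -36778/11 (A = (131/11 - 59)*71 = -518/11*71 = -36778/11 ≈ -3343.5)
(-651 + A) + S = (-651 - 36778/11) - 1/66 = -43939/11 - 1/66 = -263635/66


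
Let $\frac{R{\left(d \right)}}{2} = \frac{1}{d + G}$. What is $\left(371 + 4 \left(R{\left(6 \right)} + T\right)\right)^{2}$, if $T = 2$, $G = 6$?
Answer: $\frac{1297321}{9} \approx 1.4415 \cdot 10^{5}$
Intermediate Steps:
$R{\left(d \right)} = \frac{2}{6 + d}$ ($R{\left(d \right)} = \frac{2}{d + 6} = \frac{2}{6 + d}$)
$\left(371 + 4 \left(R{\left(6 \right)} + T\right)\right)^{2} = \left(371 + 4 \left(\frac{2}{6 + 6} + 2\right)\right)^{2} = \left(371 + 4 \left(\frac{2}{12} + 2\right)\right)^{2} = \left(371 + 4 \left(2 \cdot \frac{1}{12} + 2\right)\right)^{2} = \left(371 + 4 \left(\frac{1}{6} + 2\right)\right)^{2} = \left(371 + 4 \cdot \frac{13}{6}\right)^{2} = \left(371 + \frac{26}{3}\right)^{2} = \left(\frac{1139}{3}\right)^{2} = \frac{1297321}{9}$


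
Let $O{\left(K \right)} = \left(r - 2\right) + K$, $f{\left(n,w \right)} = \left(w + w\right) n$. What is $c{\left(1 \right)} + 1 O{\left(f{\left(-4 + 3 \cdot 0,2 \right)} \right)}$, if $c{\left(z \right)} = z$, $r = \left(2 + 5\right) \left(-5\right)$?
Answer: $-52$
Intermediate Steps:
$r = -35$ ($r = 7 \left(-5\right) = -35$)
$f{\left(n,w \right)} = 2 n w$ ($f{\left(n,w \right)} = 2 w n = 2 n w$)
$O{\left(K \right)} = -37 + K$ ($O{\left(K \right)} = \left(-35 - 2\right) + K = -37 + K$)
$c{\left(1 \right)} + 1 O{\left(f{\left(-4 + 3 \cdot 0,2 \right)} \right)} = 1 + 1 \left(-37 + 2 \left(-4 + 3 \cdot 0\right) 2\right) = 1 + 1 \left(-37 + 2 \left(-4 + 0\right) 2\right) = 1 + 1 \left(-37 + 2 \left(-4\right) 2\right) = 1 + 1 \left(-37 - 16\right) = 1 + 1 \left(-53\right) = 1 - 53 = -52$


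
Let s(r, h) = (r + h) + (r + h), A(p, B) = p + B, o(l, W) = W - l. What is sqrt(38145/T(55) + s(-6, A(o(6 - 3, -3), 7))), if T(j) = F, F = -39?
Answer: I*sqrt(166985)/13 ≈ 31.434*I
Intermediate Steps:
A(p, B) = B + p
T(j) = -39
s(r, h) = 2*h + 2*r (s(r, h) = (h + r) + (h + r) = 2*h + 2*r)
sqrt(38145/T(55) + s(-6, A(o(6 - 3, -3), 7))) = sqrt(38145/(-39) + (2*(7 + (-3 - (6 - 3))) + 2*(-6))) = sqrt(38145*(-1/39) + (2*(7 + (-3 - 1*3)) - 12)) = sqrt(-12715/13 + (2*(7 + (-3 - 3)) - 12)) = sqrt(-12715/13 + (2*(7 - 6) - 12)) = sqrt(-12715/13 + (2*1 - 12)) = sqrt(-12715/13 + (2 - 12)) = sqrt(-12715/13 - 10) = sqrt(-12845/13) = I*sqrt(166985)/13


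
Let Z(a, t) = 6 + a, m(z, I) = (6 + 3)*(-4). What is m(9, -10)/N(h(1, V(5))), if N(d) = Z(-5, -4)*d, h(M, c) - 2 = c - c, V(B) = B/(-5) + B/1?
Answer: -18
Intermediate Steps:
m(z, I) = -36 (m(z, I) = 9*(-4) = -36)
V(B) = 4*B/5 (V(B) = B*(-⅕) + B*1 = -B/5 + B = 4*B/5)
h(M, c) = 2 (h(M, c) = 2 + (c - c) = 2 + 0 = 2)
N(d) = d (N(d) = (6 - 5)*d = 1*d = d)
m(9, -10)/N(h(1, V(5))) = -36/2 = -36*½ = -18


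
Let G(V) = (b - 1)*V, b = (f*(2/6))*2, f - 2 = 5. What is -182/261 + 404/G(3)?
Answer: 103442/2871 ≈ 36.030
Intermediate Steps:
f = 7 (f = 2 + 5 = 7)
b = 14/3 (b = (7*(2/6))*2 = (7*(2*(⅙)))*2 = (7*(⅓))*2 = (7/3)*2 = 14/3 ≈ 4.6667)
G(V) = 11*V/3 (G(V) = (14/3 - 1)*V = 11*V/3)
-182/261 + 404/G(3) = -182/261 + 404/(((11/3)*3)) = -182*1/261 + 404/11 = -182/261 + 404*(1/11) = -182/261 + 404/11 = 103442/2871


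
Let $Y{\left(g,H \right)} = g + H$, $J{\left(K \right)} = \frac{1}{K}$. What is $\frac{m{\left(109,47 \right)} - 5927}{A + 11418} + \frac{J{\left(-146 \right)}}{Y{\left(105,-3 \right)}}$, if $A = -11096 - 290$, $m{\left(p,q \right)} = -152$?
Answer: $- \frac{22632125}{119136} \approx -189.97$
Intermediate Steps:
$Y{\left(g,H \right)} = H + g$
$A = -11386$ ($A = -11096 - 290 = -11386$)
$\frac{m{\left(109,47 \right)} - 5927}{A + 11418} + \frac{J{\left(-146 \right)}}{Y{\left(105,-3 \right)}} = \frac{-152 - 5927}{-11386 + 11418} + \frac{1}{\left(-146\right) \left(-3 + 105\right)} = - \frac{6079}{32} - \frac{1}{146 \cdot 102} = \left(-6079\right) \frac{1}{32} - \frac{1}{14892} = - \frac{6079}{32} - \frac{1}{14892} = - \frac{22632125}{119136}$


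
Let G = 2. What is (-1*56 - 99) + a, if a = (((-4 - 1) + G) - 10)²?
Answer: 14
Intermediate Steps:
a = 169 (a = (((-4 - 1) + 2) - 10)² = ((-5 + 2) - 10)² = (-3 - 10)² = (-13)² = 169)
(-1*56 - 99) + a = (-1*56 - 99) + 169 = (-56 - 99) + 169 = -155 + 169 = 14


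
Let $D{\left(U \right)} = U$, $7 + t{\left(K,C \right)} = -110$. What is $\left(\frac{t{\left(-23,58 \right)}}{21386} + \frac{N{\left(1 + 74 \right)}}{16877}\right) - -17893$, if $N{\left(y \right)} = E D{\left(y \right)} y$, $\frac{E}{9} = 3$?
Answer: $\frac{6461393747287}{360931522} \approx 17902.0$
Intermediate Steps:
$E = 27$ ($E = 9 \cdot 3 = 27$)
$t{\left(K,C \right)} = -117$ ($t{\left(K,C \right)} = -7 - 110 = -117$)
$N{\left(y \right)} = 27 y^{2}$ ($N{\left(y \right)} = 27 y y = 27 y^{2}$)
$\left(\frac{t{\left(-23,58 \right)}}{21386} + \frac{N{\left(1 + 74 \right)}}{16877}\right) - -17893 = \left(- \frac{117}{21386} + \frac{27 \left(1 + 74\right)^{2}}{16877}\right) - -17893 = \left(\left(-117\right) \frac{1}{21386} + 27 \cdot 75^{2} \cdot \frac{1}{16877}\right) + 17893 = \left(- \frac{117}{21386} + 27 \cdot 5625 \cdot \frac{1}{16877}\right) + 17893 = \left(- \frac{117}{21386} + 151875 \cdot \frac{1}{16877}\right) + 17893 = \left(- \frac{117}{21386} + \frac{151875}{16877}\right) + 17893 = \frac{3246024141}{360931522} + 17893 = \frac{6461393747287}{360931522}$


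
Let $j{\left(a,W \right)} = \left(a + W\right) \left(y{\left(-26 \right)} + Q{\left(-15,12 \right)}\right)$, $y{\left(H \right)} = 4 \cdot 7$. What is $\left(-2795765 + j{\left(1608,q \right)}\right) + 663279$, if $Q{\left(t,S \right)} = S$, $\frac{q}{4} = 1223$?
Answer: $-1872486$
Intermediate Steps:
$q = 4892$ ($q = 4 \cdot 1223 = 4892$)
$y{\left(H \right)} = 28$
$j{\left(a,W \right)} = 40 W + 40 a$ ($j{\left(a,W \right)} = \left(a + W\right) \left(28 + 12\right) = \left(W + a\right) 40 = 40 W + 40 a$)
$\left(-2795765 + j{\left(1608,q \right)}\right) + 663279 = \left(-2795765 + \left(40 \cdot 4892 + 40 \cdot 1608\right)\right) + 663279 = \left(-2795765 + \left(195680 + 64320\right)\right) + 663279 = \left(-2795765 + 260000\right) + 663279 = -2535765 + 663279 = -1872486$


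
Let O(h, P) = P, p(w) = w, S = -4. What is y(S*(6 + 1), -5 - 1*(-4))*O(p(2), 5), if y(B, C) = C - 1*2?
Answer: -15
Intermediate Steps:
y(B, C) = -2 + C (y(B, C) = C - 2 = -2 + C)
y(S*(6 + 1), -5 - 1*(-4))*O(p(2), 5) = (-2 + (-5 - 1*(-4)))*5 = (-2 + (-5 + 4))*5 = (-2 - 1)*5 = -3*5 = -15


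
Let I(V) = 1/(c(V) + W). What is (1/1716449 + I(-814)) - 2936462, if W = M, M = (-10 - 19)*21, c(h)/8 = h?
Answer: -35891885604651326/12222833329 ≈ -2.9365e+6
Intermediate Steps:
c(h) = 8*h
M = -609 (M = -29*21 = -609)
W = -609
I(V) = 1/(-609 + 8*V) (I(V) = 1/(8*V - 609) = 1/(-609 + 8*V))
(1/1716449 + I(-814)) - 2936462 = (1/1716449 + 1/(-609 + 8*(-814))) - 2936462 = (1/1716449 + 1/(-609 - 6512)) - 2936462 = (1/1716449 + 1/(-7121)) - 2936462 = (1/1716449 - 1/7121) - 2936462 = -1709328/12222833329 - 2936462 = -35891885604651326/12222833329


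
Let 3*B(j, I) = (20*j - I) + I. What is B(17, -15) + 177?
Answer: 871/3 ≈ 290.33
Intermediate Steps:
B(j, I) = 20*j/3 (B(j, I) = ((20*j - I) + I)/3 = ((-I + 20*j) + I)/3 = (20*j)/3 = 20*j/3)
B(17, -15) + 177 = (20/3)*17 + 177 = 340/3 + 177 = 871/3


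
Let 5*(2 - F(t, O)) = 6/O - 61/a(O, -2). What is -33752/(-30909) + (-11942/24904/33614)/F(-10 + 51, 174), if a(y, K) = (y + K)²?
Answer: 47940219560891550/43902404506454417 ≈ 1.0920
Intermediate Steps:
a(y, K) = (K + y)²
F(t, O) = 2 - 6/(5*O) + 61/(5*(-2 + O)²) (F(t, O) = 2 - (6/O - 61/(-2 + O)²)/5 = 2 - (-61/(-2 + O)² + 6/O)/5 = 2 + (-6/(5*O) + 61/(5*(-2 + O)²)) = 2 - 6/(5*O) + 61/(5*(-2 + O)²))
-33752/(-30909) + (-11942/24904/33614)/F(-10 + 51, 174) = -33752/(-30909) + (-11942/24904/33614)/(2 - 6/5/174 + 61/(5*(-2 + 174)²)) = -33752*(-1/30909) + (-11942*1/24904*(1/33614))/(2 - 6/5*1/174 + (61/5)/172²) = 33752/30909 + (-5971/12452*1/33614)/(2 - 1/145 + (61/5)*(1/29584)) = 33752/30909 - 853/(59794504*(2 - 1/145 + 61/147920)) = 33752/30909 - 853/(59794504*1710309/857936) = 33752/30909 - 853/59794504*857936/1710309 = 33752/30909 - 91477426/12783384792717 = 47940219560891550/43902404506454417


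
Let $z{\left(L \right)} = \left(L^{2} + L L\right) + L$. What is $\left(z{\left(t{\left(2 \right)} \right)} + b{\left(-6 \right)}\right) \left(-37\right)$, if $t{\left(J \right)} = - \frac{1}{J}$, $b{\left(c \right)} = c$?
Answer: $222$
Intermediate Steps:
$z{\left(L \right)} = L + 2 L^{2}$ ($z{\left(L \right)} = \left(L^{2} + L^{2}\right) + L = 2 L^{2} + L = L + 2 L^{2}$)
$\left(z{\left(t{\left(2 \right)} \right)} + b{\left(-6 \right)}\right) \left(-37\right) = \left(- \frac{1}{2} \left(1 + 2 \left(- \frac{1}{2}\right)\right) - 6\right) \left(-37\right) = \left(\left(-1\right) \frac{1}{2} \left(1 + 2 \left(\left(-1\right) \frac{1}{2}\right)\right) - 6\right) \left(-37\right) = \left(- \frac{1 + 2 \left(- \frac{1}{2}\right)}{2} - 6\right) \left(-37\right) = \left(- \frac{1 - 1}{2} - 6\right) \left(-37\right) = \left(\left(- \frac{1}{2}\right) 0 - 6\right) \left(-37\right) = \left(0 - 6\right) \left(-37\right) = \left(-6\right) \left(-37\right) = 222$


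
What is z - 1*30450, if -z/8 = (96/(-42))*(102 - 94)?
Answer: -212126/7 ≈ -30304.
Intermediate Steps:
z = 1024/7 (z = -8*96/(-42)*(102 - 94) = -8*96*(-1/42)*8 = -(-128)*8/7 = -8*(-128/7) = 1024/7 ≈ 146.29)
z - 1*30450 = 1024/7 - 1*30450 = 1024/7 - 30450 = -212126/7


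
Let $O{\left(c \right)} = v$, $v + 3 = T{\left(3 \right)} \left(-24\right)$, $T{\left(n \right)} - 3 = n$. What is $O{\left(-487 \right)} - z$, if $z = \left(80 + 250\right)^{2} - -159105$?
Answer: $-268152$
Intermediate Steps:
$T{\left(n \right)} = 3 + n$
$v = -147$ ($v = -3 + \left(3 + 3\right) \left(-24\right) = -3 + 6 \left(-24\right) = -3 - 144 = -147$)
$O{\left(c \right)} = -147$
$z = 268005$ ($z = 330^{2} + 159105 = 108900 + 159105 = 268005$)
$O{\left(-487 \right)} - z = -147 - 268005 = -268152$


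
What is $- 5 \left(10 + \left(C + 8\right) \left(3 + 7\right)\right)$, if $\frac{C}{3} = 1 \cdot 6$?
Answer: $-1350$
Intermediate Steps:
$C = 18$ ($C = 3 \cdot 1 \cdot 6 = 3 \cdot 6 = 18$)
$- 5 \left(10 + \left(C + 8\right) \left(3 + 7\right)\right) = - 5 \left(10 + \left(18 + 8\right) \left(3 + 7\right)\right) = - 5 \left(10 + 26 \cdot 10\right) = - 5 \left(10 + 260\right) = \left(-5\right) 270 = -1350$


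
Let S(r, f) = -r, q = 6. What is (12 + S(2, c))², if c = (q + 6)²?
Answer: 100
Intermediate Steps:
c = 144 (c = (6 + 6)² = 12² = 144)
(12 + S(2, c))² = (12 - 1*2)² = (12 - 2)² = 10² = 100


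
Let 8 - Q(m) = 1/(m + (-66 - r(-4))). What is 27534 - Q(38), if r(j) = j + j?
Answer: 550519/20 ≈ 27526.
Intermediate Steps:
r(j) = 2*j
Q(m) = 8 - 1/(-58 + m) (Q(m) = 8 - 1/(m + (-66 - 2*(-4))) = 8 - 1/(m + (-66 - 1*(-8))) = 8 - 1/(m + (-66 + 8)) = 8 - 1/(m - 58) = 8 - 1/(-58 + m))
27534 - Q(38) = 27534 - (-465 + 8*38)/(-58 + 38) = 27534 - (-465 + 304)/(-20) = 27534 - (-1)*(-161)/20 = 27534 - 1*161/20 = 27534 - 161/20 = 550519/20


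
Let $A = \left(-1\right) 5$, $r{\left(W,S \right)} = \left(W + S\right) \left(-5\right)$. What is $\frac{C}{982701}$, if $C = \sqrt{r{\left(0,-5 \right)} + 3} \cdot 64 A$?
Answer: $- \frac{640 \sqrt{7}}{982701} \approx -0.0017231$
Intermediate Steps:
$r{\left(W,S \right)} = - 5 S - 5 W$ ($r{\left(W,S \right)} = \left(S + W\right) \left(-5\right) = - 5 S - 5 W$)
$A = -5$
$C = - 640 \sqrt{7}$ ($C = \sqrt{\left(\left(-5\right) \left(-5\right) - 0\right) + 3} \cdot 64 \left(-5\right) = \sqrt{\left(25 + 0\right) + 3} \cdot 64 \left(-5\right) = \sqrt{25 + 3} \cdot 64 \left(-5\right) = \sqrt{28} \cdot 64 \left(-5\right) = 2 \sqrt{7} \cdot 64 \left(-5\right) = 128 \sqrt{7} \left(-5\right) = - 640 \sqrt{7} \approx -1693.3$)
$\frac{C}{982701} = \frac{\left(-640\right) \sqrt{7}}{982701} = - 640 \sqrt{7} \cdot \frac{1}{982701} = - \frac{640 \sqrt{7}}{982701}$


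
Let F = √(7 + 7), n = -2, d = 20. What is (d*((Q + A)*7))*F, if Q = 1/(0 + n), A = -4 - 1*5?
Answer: -1330*√14 ≈ -4976.4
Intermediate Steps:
A = -9 (A = -4 - 5 = -9)
Q = -½ (Q = 1/(0 - 2) = 1/(-2) = -½ ≈ -0.50000)
F = √14 ≈ 3.7417
(d*((Q + A)*7))*F = (20*((-½ - 9)*7))*√14 = (20*(-19/2*7))*√14 = (20*(-133/2))*√14 = -1330*√14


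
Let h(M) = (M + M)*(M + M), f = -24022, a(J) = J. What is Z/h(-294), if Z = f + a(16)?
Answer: -4001/57624 ≈ -0.069433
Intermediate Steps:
h(M) = 4*M² (h(M) = (2*M)*(2*M) = 4*M²)
Z = -24006 (Z = -24022 + 16 = -24006)
Z/h(-294) = -24006/(4*(-294)²) = -24006/(4*86436) = -24006/345744 = -24006*1/345744 = -4001/57624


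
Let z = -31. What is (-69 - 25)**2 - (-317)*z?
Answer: -991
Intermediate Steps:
(-69 - 25)**2 - (-317)*z = (-69 - 25)**2 - (-317)*(-31) = (-94)**2 - 1*9827 = 8836 - 9827 = -991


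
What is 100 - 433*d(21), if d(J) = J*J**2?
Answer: -4009913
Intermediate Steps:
d(J) = J**3
100 - 433*d(21) = 100 - 433*21**3 = 100 - 433*9261 = 100 - 4010013 = -4009913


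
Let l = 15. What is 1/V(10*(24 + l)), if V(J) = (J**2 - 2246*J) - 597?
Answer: -1/724437 ≈ -1.3804e-6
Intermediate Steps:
V(J) = -597 + J**2 - 2246*J
1/V(10*(24 + l)) = 1/(-597 + (10*(24 + 15))**2 - 22460*(24 + 15)) = 1/(-597 + (10*39)**2 - 22460*39) = 1/(-597 + 390**2 - 2246*390) = 1/(-597 + 152100 - 875940) = 1/(-724437) = -1/724437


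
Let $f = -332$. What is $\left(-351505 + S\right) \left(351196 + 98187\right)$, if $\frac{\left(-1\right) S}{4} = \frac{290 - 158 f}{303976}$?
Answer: $- \frac{6002032084233614}{37997} \approx -1.5796 \cdot 10^{11}$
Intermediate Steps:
$S = - \frac{26373}{37997}$ ($S = - 4 \frac{290 - -52456}{303976} = - 4 \left(290 + 52456\right) \frac{1}{303976} = - 4 \cdot 52746 \cdot \frac{1}{303976} = \left(-4\right) \frac{26373}{151988} = - \frac{26373}{37997} \approx -0.69408$)
$\left(-351505 + S\right) \left(351196 + 98187\right) = \left(-351505 - \frac{26373}{37997}\right) \left(351196 + 98187\right) = \left(- \frac{13356161858}{37997}\right) 449383 = - \frac{6002032084233614}{37997}$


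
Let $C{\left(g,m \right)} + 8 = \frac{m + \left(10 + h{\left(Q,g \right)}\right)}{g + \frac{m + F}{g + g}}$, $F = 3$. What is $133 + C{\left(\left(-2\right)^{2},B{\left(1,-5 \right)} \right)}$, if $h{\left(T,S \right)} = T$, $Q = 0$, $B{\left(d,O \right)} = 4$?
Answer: $\frac{4987}{39} \approx 127.87$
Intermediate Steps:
$C{\left(g,m \right)} = -8 + \frac{10 + m}{g + \frac{3 + m}{2 g}}$ ($C{\left(g,m \right)} = -8 + \frac{m + \left(10 + 0\right)}{g + \frac{m + 3}{g + g}} = -8 + \frac{m + 10}{g + \frac{3 + m}{2 g}} = -8 + \frac{10 + m}{g + \left(3 + m\right) \frac{1}{2 g}} = -8 + \frac{10 + m}{g + \frac{3 + m}{2 g}}$)
$133 + C{\left(\left(-2\right)^{2},B{\left(1,-5 \right)} \right)} = 133 + \frac{2 \left(-12 - 8 \left(\left(-2\right)^{2}\right)^{2} - 16 + 10 \left(-2\right)^{2} + \left(-2\right)^{2} \cdot 4\right)}{3 + 4 + 2 \left(\left(-2\right)^{2}\right)^{2}} = 133 + \frac{2 \left(-12 - 8 \cdot 4^{2} - 16 + 10 \cdot 4 + 4 \cdot 4\right)}{3 + 4 + 2 \cdot 4^{2}} = 133 + \frac{2 \left(-12 - 128 - 16 + 40 + 16\right)}{3 + 4 + 2 \cdot 16} = 133 + \frac{2 \left(-12 - 128 - 16 + 40 + 16\right)}{3 + 4 + 32} = 133 + 2 \cdot \frac{1}{39} \left(-100\right) = 133 - \frac{200}{39} = \frac{4987}{39}$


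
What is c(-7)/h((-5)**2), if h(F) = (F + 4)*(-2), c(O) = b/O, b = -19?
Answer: -19/406 ≈ -0.046798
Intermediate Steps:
c(O) = -19/O
h(F) = -8 - 2*F (h(F) = (4 + F)*(-2) = -8 - 2*F)
c(-7)/h((-5)**2) = (-19/(-7))/(-8 - 2*(-5)**2) = (-19*(-1/7))/(-8 - 2*25) = 19/(7*(-8 - 50)) = (19/7)/(-58) = (19/7)*(-1/58) = -19/406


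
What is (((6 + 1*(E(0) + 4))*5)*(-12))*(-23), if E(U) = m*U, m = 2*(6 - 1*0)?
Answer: 13800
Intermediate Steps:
m = 12 (m = 2*(6 + 0) = 2*6 = 12)
E(U) = 12*U
(((6 + 1*(E(0) + 4))*5)*(-12))*(-23) = (((6 + 1*(12*0 + 4))*5)*(-12))*(-23) = (((6 + 1*(0 + 4))*5)*(-12))*(-23) = (((6 + 1*4)*5)*(-12))*(-23) = (((6 + 4)*5)*(-12))*(-23) = ((10*5)*(-12))*(-23) = (50*(-12))*(-23) = -600*(-23) = 13800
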